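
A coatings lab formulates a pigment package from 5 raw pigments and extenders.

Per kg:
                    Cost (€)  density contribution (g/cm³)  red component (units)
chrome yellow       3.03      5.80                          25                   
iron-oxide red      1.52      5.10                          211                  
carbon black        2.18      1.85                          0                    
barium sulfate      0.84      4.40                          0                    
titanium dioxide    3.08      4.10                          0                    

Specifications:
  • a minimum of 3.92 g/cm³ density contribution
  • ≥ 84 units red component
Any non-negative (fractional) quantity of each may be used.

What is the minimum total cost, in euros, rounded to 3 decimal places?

Let x1 = kg of chrome yellow, x2 = kg of iron-oxide red, x3 = kg of carbon black, x4 = kg of barium sulfate, x5 = kg of titanium dioxide.
min 3.03x1 + 1.52x2 + 2.18x3 + 0.84x4 + 3.08x5 with:
  5.8x1 + 5.1x2 + 1.85x3 + 4.4x4 + 4.1x5 ≥ 3.92   (density contribution)
  25x1 + 211x2 ≥ 84   (red component)
  x1, x2, x3, x4, x5 ≥ 0.
The minimum-cost mix takes nothing from chrome yellow, carbon black, titanium dioxide — only iron-oxide red, barium sulfate. The density contribution and red component requirements are met with equality.
That vertex is x2 = 0.3981, x4 = 0.4295.
Objective = 1.52·0.3981 + 0.84·0.4295 = 0.96589.

€0.966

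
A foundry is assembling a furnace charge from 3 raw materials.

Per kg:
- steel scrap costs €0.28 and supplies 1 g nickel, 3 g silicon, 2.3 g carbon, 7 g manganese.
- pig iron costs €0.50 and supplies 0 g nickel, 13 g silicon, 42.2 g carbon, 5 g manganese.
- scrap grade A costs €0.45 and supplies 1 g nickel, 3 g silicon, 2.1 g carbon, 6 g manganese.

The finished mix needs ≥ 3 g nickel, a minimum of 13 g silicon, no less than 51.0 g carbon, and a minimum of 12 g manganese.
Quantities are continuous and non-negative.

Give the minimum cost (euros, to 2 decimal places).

Let x1 = kg of steel scrap, x2 = kg of pig iron, x3 = kg of scrap grade A.
Minimize 0.28x1 + 0.5x2 + 0.45x3 with:
  1x1 + 1x3 ≥ 3   (nickel)
  3x1 + 13x2 + 3x3 ≥ 13   (silicon)
  2.3x1 + 42.2x2 + 2.1x3 ≥ 51   (carbon)
  7x1 + 5x2 + 6x3 ≥ 12   (manganese)
  x1, x2, x3 ≥ 0.
The optimal basis is {steel scrap, pig iron}; scrap grade A drops out. There the nickel and carbon constraints are tight.
That vertex is x1 = 3, x2 = 1.045.
Cost = 0.28·3 + 0.5·1.045 = 1.3625.

€1.36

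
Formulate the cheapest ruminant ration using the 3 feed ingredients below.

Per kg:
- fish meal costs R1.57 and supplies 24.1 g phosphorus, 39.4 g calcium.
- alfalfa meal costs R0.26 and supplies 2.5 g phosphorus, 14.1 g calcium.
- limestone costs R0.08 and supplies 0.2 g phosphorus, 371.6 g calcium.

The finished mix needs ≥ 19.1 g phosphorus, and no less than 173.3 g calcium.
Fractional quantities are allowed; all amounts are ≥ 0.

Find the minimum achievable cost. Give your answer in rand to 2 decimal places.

Treat it as an LP. Let x1 = kg of fish meal, x2 = kg of alfalfa meal, x3 = kg of limestone.
Minimise 1.57x1 + 0.26x2 + 0.08x3 subject to:
  24.1x1 + 2.5x2 + 0.2x3 ≥ 19.1   (phosphorus)
  39.4x1 + 14.1x2 + 371.6x3 ≥ 173.3   (calcium)
  x1, x2, x3 ≥ 0.
The minimum-cost mix takes nothing from alfalfa meal — only fish meal, limestone. Binding constraints: phosphorus and calcium.
So fish meal = 0.7894 kg, limestone = 0.3827 kg.
Cost = 1.57·0.7894 + 0.08·0.3827 = 1.2700.

R1.27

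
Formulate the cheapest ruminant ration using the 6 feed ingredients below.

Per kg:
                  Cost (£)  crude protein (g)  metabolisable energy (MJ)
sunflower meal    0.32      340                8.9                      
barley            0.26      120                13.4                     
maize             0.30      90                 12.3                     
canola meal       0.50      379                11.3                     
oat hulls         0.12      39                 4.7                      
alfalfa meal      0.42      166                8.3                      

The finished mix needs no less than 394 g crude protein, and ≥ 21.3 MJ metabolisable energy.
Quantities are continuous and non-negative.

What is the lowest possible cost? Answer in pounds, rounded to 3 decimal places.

£0.528

Let x1 = kg of sunflower meal, x2 = kg of barley, x3 = kg of maize, x4 = kg of canola meal, x5 = kg of oat hulls, x6 = kg of alfalfa meal.
Minimize 0.32x1 + 0.26x2 + 0.3x3 + 0.5x4 + 0.12x5 + 0.42x6 subject to:
  340x1 + 120x2 + 90x3 + 379x4 + 39x5 + 166x6 ≥ 394   (crude protein)
  8.9x1 + 13.4x2 + 12.3x3 + 11.3x4 + 4.7x5 + 8.3x6 ≥ 21.3   (metabolisable energy)
  x1, x2, x3, x4, x5, x6 ≥ 0.
The cheapest feasible vertex uses only sunflower meal, barley; maize, canola meal, oat hulls, alfalfa meal are not used. The crude protein and metabolisable energy requirements are met with equality.
So sunflower meal = 0.7808 kg, barley = 1.071 kg.
Cost = 0.32·0.7808 + 0.26·1.071 = 0.52832.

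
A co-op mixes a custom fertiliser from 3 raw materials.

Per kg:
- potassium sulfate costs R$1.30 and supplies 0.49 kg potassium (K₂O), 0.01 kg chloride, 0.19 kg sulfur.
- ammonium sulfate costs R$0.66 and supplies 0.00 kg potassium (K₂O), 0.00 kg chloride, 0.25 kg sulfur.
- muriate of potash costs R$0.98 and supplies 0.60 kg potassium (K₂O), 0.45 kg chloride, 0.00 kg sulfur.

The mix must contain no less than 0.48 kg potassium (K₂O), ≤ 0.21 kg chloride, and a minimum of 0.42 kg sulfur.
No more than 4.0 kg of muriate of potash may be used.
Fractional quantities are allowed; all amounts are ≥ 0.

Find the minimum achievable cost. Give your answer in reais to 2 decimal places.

R$1.89

Let x1 = kg of potassium sulfate, x2 = kg of ammonium sulfate, x3 = kg of muriate of potash.
Minimize 1.3x1 + 0.66x2 + 0.98x3 with:
  0.49x1 + 0.6x3 ≥ 0.48   (potassium (K₂O))
  0.01x1 + 0.45x3 ≤ 0.21   (chloride)
  0.19x1 + 0.25x2 ≥ 0.42   (sulfur)
  x3 ≤ 4
  x1, x2, x3 ≥ 0.
At the optimum only potassium sulfate, ammonium sulfate are positive (muriate of potash = 0). The potassium (K₂O) and sulfur requirements are met with equality.
Optimal quantities: potassium sulfate = 0.9796 kg, ammonium sulfate = 0.9355 kg.
Hence cost = 1.3·0.9796 + 0.66·0.9355 = R$1.8909.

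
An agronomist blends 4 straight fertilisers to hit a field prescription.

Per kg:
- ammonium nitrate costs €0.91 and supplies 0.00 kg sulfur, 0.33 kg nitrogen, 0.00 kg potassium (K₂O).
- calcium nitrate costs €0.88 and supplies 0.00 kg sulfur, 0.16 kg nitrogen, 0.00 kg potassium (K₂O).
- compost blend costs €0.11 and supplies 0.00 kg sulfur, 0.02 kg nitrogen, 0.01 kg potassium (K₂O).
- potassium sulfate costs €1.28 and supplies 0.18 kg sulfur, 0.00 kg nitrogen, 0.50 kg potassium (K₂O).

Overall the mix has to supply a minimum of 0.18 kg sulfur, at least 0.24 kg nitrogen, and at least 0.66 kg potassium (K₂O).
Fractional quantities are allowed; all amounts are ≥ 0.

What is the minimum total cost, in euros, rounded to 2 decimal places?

€2.35

This is a linear program. Let x1 = kg of ammonium nitrate, x2 = kg of calcium nitrate, x3 = kg of compost blend, x4 = kg of potassium sulfate.
min 0.91x1 + 0.88x2 + 0.11x3 + 1.28x4 s.t.:
  0.18x4 ≥ 0.18   (sulfur)
  0.33x1 + 0.16x2 + 0.02x3 ≥ 0.24   (nitrogen)
  0.01x3 + 0.5x4 ≥ 0.66   (potassium (K₂O))
  x1, x2, x3, x4 ≥ 0.
The optimal basis is {ammonium nitrate, potassium sulfate}; calcium nitrate, compost blend drop out. The nitrogen and potassium (K₂O) requirements are met with equality.
That vertex is x1 = 0.7273, x4 = 1.32.
Cost = 0.91·0.7273 + 1.28·1.32 = 2.3514.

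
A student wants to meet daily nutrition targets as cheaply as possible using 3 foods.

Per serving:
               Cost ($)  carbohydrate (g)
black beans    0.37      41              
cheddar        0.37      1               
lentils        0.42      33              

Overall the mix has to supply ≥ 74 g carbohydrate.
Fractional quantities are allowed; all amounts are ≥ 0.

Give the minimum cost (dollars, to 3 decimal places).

This is a linear program. Let x1 = servings of black beans, x2 = servings of cheddar, x3 = servings of lentils.
min 0.37x1 + 0.37x2 + 0.42x3 subject to:
  41x1 + 1x2 + 33x3 ≥ 74   (carbohydrate)
  x1, x2, x3 ≥ 0.
At the optimum only black beans is positive (cheddar, lentils = 0). Binding constraint: carbohydrate.
So black beans = 1.805 servings.
Total cost: 0.37·1.805 = 0.66785.

$0.668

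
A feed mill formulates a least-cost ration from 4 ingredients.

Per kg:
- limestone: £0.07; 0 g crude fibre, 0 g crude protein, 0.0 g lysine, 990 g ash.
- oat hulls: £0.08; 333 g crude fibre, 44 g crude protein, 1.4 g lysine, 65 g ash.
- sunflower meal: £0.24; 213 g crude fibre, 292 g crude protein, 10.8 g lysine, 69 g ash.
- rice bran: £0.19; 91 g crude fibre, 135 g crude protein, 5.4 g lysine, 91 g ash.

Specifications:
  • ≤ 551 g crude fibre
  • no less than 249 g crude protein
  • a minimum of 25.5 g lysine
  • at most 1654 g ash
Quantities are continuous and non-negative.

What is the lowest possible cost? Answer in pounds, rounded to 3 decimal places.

Let x1 = kg of limestone, x2 = kg of oat hulls, x3 = kg of sunflower meal, x4 = kg of rice bran.
Minimise 0.07x1 + 0.08x2 + 0.24x3 + 0.19x4 subject to:
  333x2 + 213x3 + 91x4 ≤ 551   (crude fibre)
  44x2 + 292x3 + 135x4 ≥ 249   (crude protein)
  1.4x2 + 10.8x3 + 5.4x4 ≥ 25.5   (lysine)
  990x1 + 65x2 + 69x3 + 91x4 ≤ 1654   (ash)
  x1, x2, x3, x4 ≥ 0.
The optimal basis is {sunflower meal}; limestone, oat hulls, rice bran drop out. The lysine requirement is met with equality.
Optimal quantities: sunflower meal = 2.361 kg.
Total cost: 0.24·2.361 = 0.56664.

£0.567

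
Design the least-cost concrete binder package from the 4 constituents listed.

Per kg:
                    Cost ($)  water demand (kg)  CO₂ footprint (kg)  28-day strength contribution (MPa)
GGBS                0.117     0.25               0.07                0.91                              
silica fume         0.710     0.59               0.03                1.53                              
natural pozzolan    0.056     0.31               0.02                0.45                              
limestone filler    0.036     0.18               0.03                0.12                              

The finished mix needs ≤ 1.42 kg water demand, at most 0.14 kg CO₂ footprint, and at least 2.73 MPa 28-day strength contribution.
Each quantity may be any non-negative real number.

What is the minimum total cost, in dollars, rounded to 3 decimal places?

$0.465

Treat it as an LP. Let x1 = kg of GGBS, x2 = kg of silica fume, x3 = kg of natural pozzolan, x4 = kg of limestone filler.
Minimize 0.117x1 + 0.71x2 + 0.056x3 + 0.036x4 subject to:
  0.25x1 + 0.59x2 + 0.31x3 + 0.18x4 ≤ 1.42   (water demand)
  0.07x1 + 0.03x2 + 0.02x3 + 0.03x4 ≤ 0.14   (CO₂ footprint)
  0.91x1 + 1.53x2 + 0.45x3 + 0.12x4 ≥ 2.73   (28-day strength contribution)
  x1, x2, x3, x4 ≥ 0.
At the optimum only GGBS, silica fume, natural pozzolan are positive (limestone filler = 0). Binding constraints: water demand, CO₂ footprint, 28-day strength contribution.
Optimal quantities: GGBS = 0.9333 kg, silica fume = 0.2347 kg, natural pozzolan = 3.381 kg.
Objective = 0.117·0.9333 + 0.71·0.2347 + 0.056·3.381 = 0.46517.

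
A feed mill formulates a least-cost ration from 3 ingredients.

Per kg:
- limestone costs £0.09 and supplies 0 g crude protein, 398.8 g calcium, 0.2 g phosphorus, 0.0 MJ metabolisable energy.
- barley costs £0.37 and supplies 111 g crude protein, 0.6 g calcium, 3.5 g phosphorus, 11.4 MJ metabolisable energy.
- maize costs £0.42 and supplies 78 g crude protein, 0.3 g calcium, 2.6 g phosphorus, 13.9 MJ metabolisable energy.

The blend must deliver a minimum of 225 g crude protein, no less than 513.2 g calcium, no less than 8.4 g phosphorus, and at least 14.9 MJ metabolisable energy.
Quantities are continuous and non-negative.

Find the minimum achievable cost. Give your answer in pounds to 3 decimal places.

Let x1 = kg of limestone, x2 = kg of barley, x3 = kg of maize.
min 0.09x1 + 0.37x2 + 0.42x3 subject to:
  111x2 + 78x3 ≥ 225   (crude protein)
  398.8x1 + 0.6x2 + 0.3x3 ≥ 513.2   (calcium)
  0.2x1 + 3.5x2 + 2.6x3 ≥ 8.4   (phosphorus)
  11.4x2 + 13.9x3 ≥ 14.9   (metabolisable energy)
  x1, x2, x3 ≥ 0.
The cheapest feasible vertex uses only limestone, barley; maize is not used. The calcium and phosphorus requirements are met with equality.
That vertex is x1 = 1.283, x2 = 2.327.
Objective = 0.09·1.283 + 0.37·2.327 = 0.97646.

£0.976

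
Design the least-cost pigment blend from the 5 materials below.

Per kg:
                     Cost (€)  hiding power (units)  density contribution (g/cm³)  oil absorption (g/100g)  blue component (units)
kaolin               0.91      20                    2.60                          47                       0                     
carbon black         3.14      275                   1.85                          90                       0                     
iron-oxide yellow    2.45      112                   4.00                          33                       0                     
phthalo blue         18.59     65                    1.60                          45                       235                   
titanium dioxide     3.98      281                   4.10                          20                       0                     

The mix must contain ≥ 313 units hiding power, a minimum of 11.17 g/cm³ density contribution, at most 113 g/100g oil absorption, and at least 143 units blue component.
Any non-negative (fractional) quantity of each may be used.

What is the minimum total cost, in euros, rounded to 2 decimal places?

€17.52

This is a linear program. Let x1 = kg of kaolin, x2 = kg of carbon black, x3 = kg of iron-oxide yellow, x4 = kg of phthalo blue, x5 = kg of titanium dioxide.
Minimize 0.91x1 + 3.14x2 + 2.45x3 + 18.59x4 + 3.98x5 with:
  20x1 + 275x2 + 112x3 + 65x4 + 281x5 ≥ 313   (hiding power)
  2.6x1 + 1.85x2 + 4x3 + 1.6x4 + 4.1x5 ≥ 11.17   (density contribution)
  47x1 + 90x2 + 33x3 + 45x4 + 20x5 ≤ 113   (oil absorption)
  235x4 ≥ 143   (blue component)
  x1, x2, x3, x4, x5 ≥ 0.
The minimum-cost mix takes nothing from carbon black, titanium dioxide — only kaolin, iron-oxide yellow, phthalo blue. There the density contribution, oil absorption, blue component constraints are tight.
Optimal quantities: kaolin = 0.05859 kg, iron-oxide yellow = 2.511 kg, phthalo blue = 0.6085 kg.
Objective = 0.91·0.05859 + 2.45·2.511 + 18.59·0.6085 = 17.5173.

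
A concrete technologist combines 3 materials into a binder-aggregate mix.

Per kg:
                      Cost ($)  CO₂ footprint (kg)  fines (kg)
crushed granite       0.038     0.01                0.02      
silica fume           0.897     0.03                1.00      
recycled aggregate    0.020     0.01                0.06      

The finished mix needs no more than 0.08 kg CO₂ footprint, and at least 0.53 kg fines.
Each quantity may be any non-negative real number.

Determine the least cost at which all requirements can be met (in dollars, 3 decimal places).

$0.211

Set it up as a linear program. Let x1 = kg of crushed granite, x2 = kg of silica fume, x3 = kg of recycled aggregate.
min 0.038x1 + 0.897x2 + 0.02x3 with:
  0.01x1 + 0.03x2 + 0.01x3 ≤ 0.08   (CO₂ footprint)
  0.02x1 + 1x2 + 0.06x3 ≥ 0.53   (fines)
  x1, x2, x3 ≥ 0.
The minimum-cost mix takes nothing from crushed granite — only silica fume, recycled aggregate. The CO₂ footprint and fines requirements are met with equality.
Solving gives x2 = 0.06098, x3 = 7.817.
Objective = 0.897·0.06098 + 0.02·7.817 = 0.21104.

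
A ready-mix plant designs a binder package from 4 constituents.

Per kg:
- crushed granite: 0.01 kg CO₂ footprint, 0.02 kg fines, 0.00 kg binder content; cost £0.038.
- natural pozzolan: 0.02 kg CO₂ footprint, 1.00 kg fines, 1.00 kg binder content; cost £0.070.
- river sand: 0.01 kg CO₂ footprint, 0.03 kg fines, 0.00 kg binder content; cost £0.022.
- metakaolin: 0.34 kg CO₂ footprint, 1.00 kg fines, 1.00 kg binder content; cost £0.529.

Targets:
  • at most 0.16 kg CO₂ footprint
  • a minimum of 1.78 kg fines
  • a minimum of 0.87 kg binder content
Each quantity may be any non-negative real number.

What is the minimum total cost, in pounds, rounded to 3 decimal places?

Treat it as an LP. Let x1 = kg of crushed granite, x2 = kg of natural pozzolan, x3 = kg of river sand, x4 = kg of metakaolin.
Minimise 0.038x1 + 0.07x2 + 0.022x3 + 0.529x4 s.t.:
  0.01x1 + 0.02x2 + 0.01x3 + 0.34x4 ≤ 0.16   (CO₂ footprint)
  0.02x1 + 1x2 + 0.03x3 + 1x4 ≥ 1.78   (fines)
  1x2 + 1x4 ≥ 0.87   (binder content)
  x1, x2, x3, x4 ≥ 0.
The optimal basis is {natural pozzolan}; crushed granite, river sand, metakaolin drop out. The fines requirement is met with equality.
Optimal quantities: natural pozzolan = 1.78 kg.
Objective = 0.07·1.78 = 0.12460.

£0.125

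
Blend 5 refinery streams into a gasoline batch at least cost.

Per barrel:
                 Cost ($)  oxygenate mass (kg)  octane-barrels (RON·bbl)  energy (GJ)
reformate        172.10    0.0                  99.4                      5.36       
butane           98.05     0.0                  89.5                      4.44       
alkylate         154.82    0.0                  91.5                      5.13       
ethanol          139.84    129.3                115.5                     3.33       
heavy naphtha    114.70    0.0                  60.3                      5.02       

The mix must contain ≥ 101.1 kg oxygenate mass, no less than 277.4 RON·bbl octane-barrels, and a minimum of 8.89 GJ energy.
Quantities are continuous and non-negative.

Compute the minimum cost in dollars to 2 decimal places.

$314.30

This is a linear program. Let x1 = barrels of reformate, x2 = barrels of butane, x3 = barrels of alkylate, x4 = barrels of ethanol, x5 = barrels of heavy naphtha.
min 172.1x1 + 98.05x2 + 154.82x3 + 139.84x4 + 114.7x5 subject to:
  129.3x4 ≥ 101.1   (oxygenate mass)
  99.4x1 + 89.5x2 + 91.5x3 + 115.5x4 + 60.3x5 ≥ 277.4   (octane-barrels)
  5.36x1 + 4.44x2 + 5.13x3 + 3.33x4 + 5.02x5 ≥ 8.89   (energy)
  x1, x2, x3, x4, x5 ≥ 0.
At the optimum only butane, ethanol are positive (reformate, alkylate, heavy naphtha = 0). There the oxygenate mass and octane-barrels constraints are tight.
Optimal quantities: butane = 2.0904 barrels, ethanol = 0.7819 barrels.
Cost = 98.05·2.0904 + 139.84·0.7819 = 314.3046.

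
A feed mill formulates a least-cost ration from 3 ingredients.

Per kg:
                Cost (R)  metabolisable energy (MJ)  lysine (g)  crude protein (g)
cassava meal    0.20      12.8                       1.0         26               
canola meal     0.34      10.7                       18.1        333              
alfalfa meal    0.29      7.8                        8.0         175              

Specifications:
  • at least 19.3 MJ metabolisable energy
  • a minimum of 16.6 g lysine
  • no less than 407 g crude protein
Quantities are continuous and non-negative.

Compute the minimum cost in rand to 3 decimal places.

Let x1 = kg of cassava meal, x2 = kg of canola meal, x3 = kg of alfalfa meal.
min 0.2x1 + 0.34x2 + 0.29x3 subject to:
  12.8x1 + 10.7x2 + 7.8x3 ≥ 19.3   (metabolisable energy)
  1x1 + 18.1x2 + 8x3 ≥ 16.6   (lysine)
  26x1 + 333x2 + 175x3 ≥ 407   (crude protein)
  x1, x2, x3 ≥ 0.
The cheapest feasible vertex uses only cassava meal, canola meal; alfalfa meal is not used. The metabolisable energy and crude protein requirements are met with equality.
That vertex is x1 = 0.5201, x2 = 1.182.
Cost = 0.2·0.5201 + 0.34·1.182 = 0.50590.

R0.506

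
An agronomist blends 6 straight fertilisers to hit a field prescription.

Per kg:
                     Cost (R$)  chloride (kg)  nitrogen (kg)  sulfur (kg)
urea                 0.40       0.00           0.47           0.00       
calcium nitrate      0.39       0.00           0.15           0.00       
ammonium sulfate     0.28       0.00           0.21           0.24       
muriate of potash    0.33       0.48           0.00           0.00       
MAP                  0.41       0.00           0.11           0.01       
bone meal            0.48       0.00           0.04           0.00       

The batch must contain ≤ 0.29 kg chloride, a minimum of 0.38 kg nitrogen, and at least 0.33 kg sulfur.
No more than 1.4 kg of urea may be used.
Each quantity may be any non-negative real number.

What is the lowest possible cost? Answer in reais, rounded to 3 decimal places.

R$0.463

Set it up as a linear program. Let x1 = kg of urea, x2 = kg of calcium nitrate, x3 = kg of ammonium sulfate, x4 = kg of muriate of potash, x5 = kg of MAP, x6 = kg of bone meal.
Minimize 0.4x1 + 0.39x2 + 0.28x3 + 0.33x4 + 0.41x5 + 0.48x6 subject to:
  0.48x4 ≤ 0.29   (chloride)
  0.47x1 + 0.15x2 + 0.21x3 + 0.11x5 + 0.04x6 ≥ 0.38   (nitrogen)
  0.24x3 + 0.01x5 ≥ 0.33   (sulfur)
  x1 ≤ 1.4
  x1, x2, x3, x4, x5, x6 ≥ 0.
At the optimum only urea, ammonium sulfate are positive (calcium nitrate, muriate of potash, MAP, bone meal = 0). Binding constraints: nitrogen and sulfur.
Solving gives x1 = 0.1941, x3 = 1.375.
Cost = 0.4·0.1941 + 0.28·1.375 = 0.46264.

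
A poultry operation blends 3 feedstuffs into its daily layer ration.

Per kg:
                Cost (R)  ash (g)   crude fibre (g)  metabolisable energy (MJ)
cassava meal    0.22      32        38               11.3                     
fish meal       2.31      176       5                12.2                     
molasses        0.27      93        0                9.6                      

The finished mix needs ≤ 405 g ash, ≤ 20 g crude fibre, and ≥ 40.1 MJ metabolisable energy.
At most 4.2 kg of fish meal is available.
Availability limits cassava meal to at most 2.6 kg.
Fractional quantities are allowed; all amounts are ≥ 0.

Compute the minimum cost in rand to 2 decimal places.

Let x1 = kg of cassava meal, x2 = kg of fish meal, x3 = kg of molasses.
min 0.22x1 + 2.31x2 + 0.27x3 subject to:
  32x1 + 176x2 + 93x3 ≤ 405   (ash)
  38x1 + 5x2 ≤ 20   (crude fibre)
  11.3x1 + 12.2x2 + 9.6x3 ≥ 40.1   (metabolisable energy)
  x2 ≤ 4.2
  x1 ≤ 2.6
  x1, x2, x3 ≥ 0.
The cheapest feasible vertex uses only cassava meal, molasses; fish meal is not used. The crude fibre and metabolisable energy requirements are met with equality.
So cassava meal = 0.5263 kg, molasses = 3.558 kg.
Cost = 0.22·0.5263 + 0.27·3.558 = 1.0764.

R1.08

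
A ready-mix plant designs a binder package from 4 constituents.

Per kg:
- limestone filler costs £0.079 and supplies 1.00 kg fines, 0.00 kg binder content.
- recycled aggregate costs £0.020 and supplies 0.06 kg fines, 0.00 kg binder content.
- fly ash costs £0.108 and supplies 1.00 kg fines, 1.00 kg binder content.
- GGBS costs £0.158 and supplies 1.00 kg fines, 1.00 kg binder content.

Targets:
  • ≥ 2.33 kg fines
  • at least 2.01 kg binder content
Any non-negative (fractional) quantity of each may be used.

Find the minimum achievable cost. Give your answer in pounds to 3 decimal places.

£0.242

Let x1 = kg of limestone filler, x2 = kg of recycled aggregate, x3 = kg of fly ash, x4 = kg of GGBS.
Minimise 0.079x1 + 0.02x2 + 0.108x3 + 0.158x4 s.t.:
  1x1 + 0.06x2 + 1x3 + 1x4 ≥ 2.33   (fines)
  1x3 + 1x4 ≥ 2.01   (binder content)
  x1, x2, x3, x4 ≥ 0.
The optimal basis is {limestone filler, fly ash}; recycled aggregate, GGBS drop out. The fines and binder content requirements are met with equality.
Optimal quantities: limestone filler = 0.32 kg, fly ash = 2.01 kg.
Cost = 0.079·0.32 + 0.108·2.01 = 0.24236.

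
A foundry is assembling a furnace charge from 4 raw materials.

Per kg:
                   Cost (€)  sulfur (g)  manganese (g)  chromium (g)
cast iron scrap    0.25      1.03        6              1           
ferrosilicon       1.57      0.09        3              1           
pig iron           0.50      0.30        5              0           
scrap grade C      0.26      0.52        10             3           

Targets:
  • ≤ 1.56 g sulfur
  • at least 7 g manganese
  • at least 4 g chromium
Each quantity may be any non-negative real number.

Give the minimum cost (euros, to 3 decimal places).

€0.347

Let x1 = kg of cast iron scrap, x2 = kg of ferrosilicon, x3 = kg of pig iron, x4 = kg of scrap grade C.
Minimize 0.25x1 + 1.57x2 + 0.5x3 + 0.26x4 subject to:
  1.03x1 + 0.09x2 + 0.3x3 + 0.52x4 ≤ 1.56   (sulfur)
  6x1 + 3x2 + 5x3 + 10x4 ≥ 7   (manganese)
  1x1 + 1x2 + 3x4 ≥ 4   (chromium)
  x1, x2, x3, x4 ≥ 0.
The optimal basis is {scrap grade C}; cast iron scrap, ferrosilicon, pig iron drop out. Binding constraint: chromium.
So scrap grade C = 1.333 kg.
Objective = 0.26·1.333 = 0.34658.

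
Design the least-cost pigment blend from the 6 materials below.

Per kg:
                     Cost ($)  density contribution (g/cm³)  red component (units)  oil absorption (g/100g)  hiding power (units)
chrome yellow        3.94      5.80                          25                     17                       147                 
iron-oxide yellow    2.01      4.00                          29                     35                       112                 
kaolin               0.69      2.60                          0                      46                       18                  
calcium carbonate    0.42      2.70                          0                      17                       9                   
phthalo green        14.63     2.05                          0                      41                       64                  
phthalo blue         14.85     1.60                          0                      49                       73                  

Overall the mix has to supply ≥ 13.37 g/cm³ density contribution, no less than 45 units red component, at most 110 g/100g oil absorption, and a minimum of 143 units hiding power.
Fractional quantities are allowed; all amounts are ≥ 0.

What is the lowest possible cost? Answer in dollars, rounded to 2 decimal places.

Set it up as a linear program. Let x1 = kg of chrome yellow, x2 = kg of iron-oxide yellow, x3 = kg of kaolin, x4 = kg of calcium carbonate, x5 = kg of phthalo green, x6 = kg of phthalo blue.
min 3.94x1 + 2.01x2 + 0.69x3 + 0.42x4 + 14.63x5 + 14.85x6 s.t.:
  5.8x1 + 4x2 + 2.6x3 + 2.7x4 + 2.05x5 + 1.6x6 ≥ 13.37   (density contribution)
  25x1 + 29x2 ≥ 45   (red component)
  17x1 + 35x2 + 46x3 + 17x4 + 41x5 + 49x6 ≤ 110   (oil absorption)
  147x1 + 112x2 + 18x3 + 9x4 + 64x5 + 73x6 ≥ 143   (hiding power)
  x1, x2, x3, x4, x5, x6 ≥ 0.
The cheapest feasible vertex uses only iron-oxide yellow, calcium carbonate; chrome yellow, kaolin, phthalo green, phthalo blue are not used. The density contribution and red component requirements are met with equality.
Solving gives x2 = 1.552, x4 = 2.653.
Total cost: 2.01·1.552 + 0.42·2.653 = 4.2338.

$4.23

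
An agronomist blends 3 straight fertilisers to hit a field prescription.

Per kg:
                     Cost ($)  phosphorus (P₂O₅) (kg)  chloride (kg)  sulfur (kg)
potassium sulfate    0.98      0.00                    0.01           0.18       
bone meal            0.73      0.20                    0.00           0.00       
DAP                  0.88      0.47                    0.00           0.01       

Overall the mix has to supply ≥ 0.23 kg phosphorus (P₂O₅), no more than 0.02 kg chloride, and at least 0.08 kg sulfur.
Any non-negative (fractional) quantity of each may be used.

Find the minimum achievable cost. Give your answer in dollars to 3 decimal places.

Let x1 = kg of potassium sulfate, x2 = kg of bone meal, x3 = kg of DAP.
Minimize 0.98x1 + 0.73x2 + 0.88x3 subject to:
  0.2x2 + 0.47x3 ≥ 0.23   (phosphorus (P₂O₅))
  0.01x1 ≤ 0.02   (chloride)
  0.18x1 + 0.01x3 ≥ 0.08   (sulfur)
  x1, x2, x3 ≥ 0.
The optimal basis is {potassium sulfate, DAP}; bone meal drops out. There the phosphorus (P₂O₅) and sulfur constraints are tight.
So potassium sulfate = 0.4173 kg, DAP = 0.4894 kg.
Cost = 0.98·0.4173 + 0.88·0.4894 = 0.83963.

$0.840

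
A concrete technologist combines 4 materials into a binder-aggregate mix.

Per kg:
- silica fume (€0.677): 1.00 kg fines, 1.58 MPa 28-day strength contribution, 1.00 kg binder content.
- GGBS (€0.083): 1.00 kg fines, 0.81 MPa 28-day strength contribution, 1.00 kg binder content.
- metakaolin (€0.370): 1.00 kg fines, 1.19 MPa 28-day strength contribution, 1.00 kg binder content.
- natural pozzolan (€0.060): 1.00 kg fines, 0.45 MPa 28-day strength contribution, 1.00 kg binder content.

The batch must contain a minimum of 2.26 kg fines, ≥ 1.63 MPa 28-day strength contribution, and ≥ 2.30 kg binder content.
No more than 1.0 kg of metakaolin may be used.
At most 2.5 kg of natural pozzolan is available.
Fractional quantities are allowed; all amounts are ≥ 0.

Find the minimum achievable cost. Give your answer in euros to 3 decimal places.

€0.176

Treat it as an LP. Let x1 = kg of silica fume, x2 = kg of GGBS, x3 = kg of metakaolin, x4 = kg of natural pozzolan.
Minimize 0.677x1 + 0.083x2 + 0.37x3 + 0.06x4 s.t.:
  1x1 + 1x2 + 1x3 + 1x4 ≥ 2.26   (fines)
  1.58x1 + 0.81x2 + 1.19x3 + 0.45x4 ≥ 1.63   (28-day strength contribution)
  1x1 + 1x2 + 1x3 + 1x4 ≥ 2.3   (binder content)
  x3 ≤ 1
  x4 ≤ 2.5
  x1, x2, x3, x4 ≥ 0.
The cheapest feasible vertex uses only GGBS, natural pozzolan; silica fume, metakaolin are not used. Binding constraints: 28-day strength contribution and binder content.
Optimal quantities: GGBS = 1.653 kg, natural pozzolan = 0.6472 kg.
Objective = 0.083·1.653 + 0.06·0.6472 = 0.17603.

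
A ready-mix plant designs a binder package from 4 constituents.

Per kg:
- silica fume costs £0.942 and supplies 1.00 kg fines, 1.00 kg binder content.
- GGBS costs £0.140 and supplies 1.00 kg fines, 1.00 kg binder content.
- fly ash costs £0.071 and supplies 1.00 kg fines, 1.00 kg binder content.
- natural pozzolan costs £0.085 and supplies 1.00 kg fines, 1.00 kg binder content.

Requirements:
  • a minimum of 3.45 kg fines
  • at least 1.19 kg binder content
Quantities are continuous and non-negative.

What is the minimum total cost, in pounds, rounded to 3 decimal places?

£0.245

Let x1 = kg of silica fume, x2 = kg of GGBS, x3 = kg of fly ash, x4 = kg of natural pozzolan.
Minimize 0.942x1 + 0.14x2 + 0.071x3 + 0.085x4 s.t.:
  1x1 + 1x2 + 1x3 + 1x4 ≥ 3.45   (fines)
  1x1 + 1x2 + 1x3 + 1x4 ≥ 1.19   (binder content)
  x1, x2, x3, x4 ≥ 0.
The minimum-cost mix takes nothing from silica fume, GGBS, natural pozzolan — only fly ash. The fines requirement is met with equality.
So fly ash = 3.45 kg.
Cost = 0.071·3.45 = 0.24495.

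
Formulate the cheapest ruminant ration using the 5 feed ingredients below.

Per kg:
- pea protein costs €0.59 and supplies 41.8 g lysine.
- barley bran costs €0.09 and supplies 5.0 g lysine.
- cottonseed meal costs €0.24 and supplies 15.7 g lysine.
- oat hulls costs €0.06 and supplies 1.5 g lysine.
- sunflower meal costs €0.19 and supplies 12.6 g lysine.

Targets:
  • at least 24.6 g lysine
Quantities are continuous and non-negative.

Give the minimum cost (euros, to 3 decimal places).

This is a linear program. Let x1 = kg of pea protein, x2 = kg of barley bran, x3 = kg of cottonseed meal, x4 = kg of oat hulls, x5 = kg of sunflower meal.
min 0.59x1 + 0.09x2 + 0.24x3 + 0.06x4 + 0.19x5 subject to:
  41.8x1 + 5x2 + 15.7x3 + 1.5x4 + 12.6x5 ≥ 24.6   (lysine)
  x1, x2, x3, x4, x5 ≥ 0.
The minimum-cost mix takes nothing from barley bran, cottonseed meal, oat hulls, sunflower meal — only pea protein. The lysine requirement is met with equality.
Optimal quantities: pea protein = 0.5885 kg.
Cost = 0.59·0.5885 = 0.34722.

€0.347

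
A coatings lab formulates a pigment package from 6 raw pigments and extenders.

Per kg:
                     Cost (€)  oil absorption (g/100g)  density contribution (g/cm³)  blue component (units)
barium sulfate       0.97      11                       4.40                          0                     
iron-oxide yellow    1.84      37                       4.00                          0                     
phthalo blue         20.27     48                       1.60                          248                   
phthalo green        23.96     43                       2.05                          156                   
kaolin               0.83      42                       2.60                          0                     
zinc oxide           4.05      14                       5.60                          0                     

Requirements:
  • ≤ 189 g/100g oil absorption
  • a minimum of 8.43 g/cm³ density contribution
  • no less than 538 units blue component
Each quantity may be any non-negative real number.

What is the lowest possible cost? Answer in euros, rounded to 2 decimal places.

Treat it as an LP. Let x1 = kg of barium sulfate, x2 = kg of iron-oxide yellow, x3 = kg of phthalo blue, x4 = kg of phthalo green, x5 = kg of kaolin, x6 = kg of zinc oxide.
Minimise 0.97x1 + 1.84x2 + 20.27x3 + 23.96x4 + 0.83x5 + 4.05x6 s.t.:
  11x1 + 37x2 + 48x3 + 43x4 + 42x5 + 14x6 ≤ 189   (oil absorption)
  4.4x1 + 4x2 + 1.6x3 + 2.05x4 + 2.6x5 + 5.6x6 ≥ 8.43   (density contribution)
  248x3 + 156x4 ≥ 538   (blue component)
  x1, x2, x3, x4, x5, x6 ≥ 0.
The cheapest feasible vertex uses only barium sulfate, phthalo blue; iron-oxide yellow, phthalo green, kaolin, zinc oxide are not used. The density contribution and blue component requirements are met with equality.
Optimal quantities: barium sulfate = 1.1271 kg, phthalo blue = 2.1694 kg.
Hence cost = 0.97·1.1271 + 20.27·2.1694 = €45.0670.

€45.07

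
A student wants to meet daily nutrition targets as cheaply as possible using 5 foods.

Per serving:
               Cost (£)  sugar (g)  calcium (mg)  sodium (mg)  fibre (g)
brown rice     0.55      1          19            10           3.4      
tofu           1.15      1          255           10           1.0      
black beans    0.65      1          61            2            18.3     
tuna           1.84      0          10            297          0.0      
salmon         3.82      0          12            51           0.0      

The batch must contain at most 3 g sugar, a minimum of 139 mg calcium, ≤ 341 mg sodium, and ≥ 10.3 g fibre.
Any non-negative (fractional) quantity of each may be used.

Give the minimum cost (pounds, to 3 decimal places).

£0.829

Let x1 = servings of brown rice, x2 = servings of tofu, x3 = servings of black beans, x4 = servings of tuna, x5 = servings of salmon.
Minimise 0.55x1 + 1.15x2 + 0.65x3 + 1.84x4 + 3.82x5 subject to:
  1x1 + 1x2 + 1x3 ≤ 3   (sugar)
  19x1 + 255x2 + 61x3 + 10x4 + 12x5 ≥ 139   (calcium)
  10x1 + 10x2 + 2x3 + 297x4 + 51x5 ≤ 341   (sodium)
  3.4x1 + 1x2 + 18.3x3 ≥ 10.3   (fibre)
  x1, x2, x3, x4, x5 ≥ 0.
At the optimum only tofu, black beans are positive (brown rice, tuna, salmon = 0). Binding constraints: calcium and fibre.
So tofu = 0.4159 servings, black beans = 0.5401 servings.
Objective = 1.15·0.4159 + 0.65·0.5401 = 0.82935.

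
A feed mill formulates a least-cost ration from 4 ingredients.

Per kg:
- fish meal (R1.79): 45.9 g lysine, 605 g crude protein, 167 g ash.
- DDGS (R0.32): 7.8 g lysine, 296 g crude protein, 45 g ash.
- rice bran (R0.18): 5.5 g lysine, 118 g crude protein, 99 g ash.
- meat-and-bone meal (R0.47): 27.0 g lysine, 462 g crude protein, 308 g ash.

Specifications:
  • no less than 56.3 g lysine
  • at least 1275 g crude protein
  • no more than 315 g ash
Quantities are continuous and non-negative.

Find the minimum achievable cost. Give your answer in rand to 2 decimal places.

R2.05

Let x1 = kg of fish meal, x2 = kg of DDGS, x3 = kg of rice bran, x4 = kg of meat-and-bone meal.
Minimise 1.79x1 + 0.32x2 + 0.18x3 + 0.47x4 subject to:
  45.9x1 + 7.8x2 + 5.5x3 + 27x4 ≥ 56.3   (lysine)
  605x1 + 296x2 + 118x3 + 462x4 ≥ 1275   (crude protein)
  167x1 + 45x2 + 99x3 + 308x4 ≤ 315   (ash)
  x1, x2, x3, x4 ≥ 0.
At the optimum only fish meal, DDGS, meat-and-bone meal are positive (rice bran = 0). Binding constraints: lysine, crude protein, ash.
Optimal quantities: fish meal = 0.5992 kg, DDGS = 2.582 kg, meat-and-bone meal = 0.3205 kg.
Objective = 1.79·0.5992 + 0.32·2.582 + 0.47·0.3205 = 2.0494.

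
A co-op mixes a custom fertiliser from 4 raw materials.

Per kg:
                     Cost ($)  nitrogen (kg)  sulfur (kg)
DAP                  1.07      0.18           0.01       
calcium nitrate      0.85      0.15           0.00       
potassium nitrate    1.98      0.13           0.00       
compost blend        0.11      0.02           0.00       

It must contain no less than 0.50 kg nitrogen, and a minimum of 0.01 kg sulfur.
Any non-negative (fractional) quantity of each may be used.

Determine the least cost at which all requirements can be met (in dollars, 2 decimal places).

$2.83

Let x1 = kg of DAP, x2 = kg of calcium nitrate, x3 = kg of potassium nitrate, x4 = kg of compost blend.
min 1.07x1 + 0.85x2 + 1.98x3 + 0.11x4 subject to:
  0.18x1 + 0.15x2 + 0.13x3 + 0.02x4 ≥ 0.5   (nitrogen)
  0.01x1 ≥ 0.01   (sulfur)
  x1, x2, x3, x4 ≥ 0.
The optimal basis is {DAP, compost blend}; calcium nitrate, potassium nitrate drop out. The nitrogen and sulfur requirements are met with equality.
So DAP = 1 kg, compost blend = 16 kg.
Cost = 1.07·1 + 0.11·16 = 2.8300.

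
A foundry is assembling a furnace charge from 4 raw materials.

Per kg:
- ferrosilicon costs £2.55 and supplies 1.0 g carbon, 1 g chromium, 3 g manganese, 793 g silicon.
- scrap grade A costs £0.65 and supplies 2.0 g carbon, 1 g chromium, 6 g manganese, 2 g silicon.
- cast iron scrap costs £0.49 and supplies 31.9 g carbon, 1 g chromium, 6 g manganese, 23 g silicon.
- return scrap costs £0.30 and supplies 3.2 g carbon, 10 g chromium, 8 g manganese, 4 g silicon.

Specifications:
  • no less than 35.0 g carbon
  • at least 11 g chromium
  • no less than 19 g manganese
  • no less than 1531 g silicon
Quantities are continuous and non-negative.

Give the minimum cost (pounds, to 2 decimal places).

£5.59

Set it up as a linear program. Let x1 = kg of ferrosilicon, x2 = kg of scrap grade A, x3 = kg of cast iron scrap, x4 = kg of return scrap.
min 2.55x1 + 0.65x2 + 0.49x3 + 0.3x4 with:
  1x1 + 2x2 + 31.9x3 + 3.2x4 ≥ 35   (carbon)
  1x1 + 1x2 + 1x3 + 10x4 ≥ 11   (chromium)
  3x1 + 6x2 + 6x3 + 8x4 ≥ 19   (manganese)
  793x1 + 2x2 + 23x3 + 4x4 ≥ 1531   (silicon)
  x1, x2, x3, x4 ≥ 0.
At the optimum only ferrosilicon, cast iron scrap, return scrap are positive (scrap grade A = 0). Binding constraints: carbon, manganese, silicon.
Solving gives x1 = 1.899, x3 = 0.9417, x4 = 0.9568.
Hence cost = 2.55·1.899 + 0.49·0.9417 + 0.3·0.9568 = £5.5909.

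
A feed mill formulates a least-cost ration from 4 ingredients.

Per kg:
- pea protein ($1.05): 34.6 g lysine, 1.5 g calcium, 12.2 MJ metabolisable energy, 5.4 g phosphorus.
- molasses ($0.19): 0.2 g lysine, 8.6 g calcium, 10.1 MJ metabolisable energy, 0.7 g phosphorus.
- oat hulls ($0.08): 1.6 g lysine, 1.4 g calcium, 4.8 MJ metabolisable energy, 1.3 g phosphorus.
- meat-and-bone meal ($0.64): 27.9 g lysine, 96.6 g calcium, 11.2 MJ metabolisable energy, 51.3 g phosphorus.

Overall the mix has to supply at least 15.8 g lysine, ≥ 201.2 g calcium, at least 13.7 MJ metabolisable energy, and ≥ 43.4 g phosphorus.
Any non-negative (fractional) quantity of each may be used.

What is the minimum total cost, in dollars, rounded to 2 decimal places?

$1.33

Let x1 = kg of pea protein, x2 = kg of molasses, x3 = kg of oat hulls, x4 = kg of meat-and-bone meal.
Minimize 1.05x1 + 0.19x2 + 0.08x3 + 0.64x4 subject to:
  34.6x1 + 0.2x2 + 1.6x3 + 27.9x4 ≥ 15.8   (lysine)
  1.5x1 + 8.6x2 + 1.4x3 + 96.6x4 ≥ 201.2   (calcium)
  12.2x1 + 10.1x2 + 4.8x3 + 11.2x4 ≥ 13.7   (metabolisable energy)
  5.4x1 + 0.7x2 + 1.3x3 + 51.3x4 ≥ 43.4   (phosphorus)
  x1, x2, x3, x4 ≥ 0.
The optimal basis is {meat-and-bone meal}; pea protein, molasses, oat hulls drop out. The calcium requirement is met with equality.
Solving gives x4 = 2.083.
Objective = 0.64·2.083 = 1.3331.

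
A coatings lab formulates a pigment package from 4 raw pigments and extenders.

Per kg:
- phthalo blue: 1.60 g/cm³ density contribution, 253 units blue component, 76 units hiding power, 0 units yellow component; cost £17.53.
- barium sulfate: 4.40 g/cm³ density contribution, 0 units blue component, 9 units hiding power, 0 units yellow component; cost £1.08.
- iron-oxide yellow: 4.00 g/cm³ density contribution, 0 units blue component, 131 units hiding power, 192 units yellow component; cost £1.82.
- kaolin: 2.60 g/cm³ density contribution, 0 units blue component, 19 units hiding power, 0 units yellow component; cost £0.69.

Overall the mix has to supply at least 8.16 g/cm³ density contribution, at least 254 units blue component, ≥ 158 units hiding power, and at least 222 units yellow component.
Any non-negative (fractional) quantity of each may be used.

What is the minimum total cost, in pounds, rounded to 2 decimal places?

£20.18

Set it up as a linear program. Let x1 = kg of phthalo blue, x2 = kg of barium sulfate, x3 = kg of iron-oxide yellow, x4 = kg of kaolin.
Minimize 17.53x1 + 1.08x2 + 1.82x3 + 0.69x4 s.t.:
  1.6x1 + 4.4x2 + 4x3 + 2.6x4 ≥ 8.16   (density contribution)
  253x1 ≥ 254   (blue component)
  76x1 + 9x2 + 131x3 + 19x4 ≥ 158   (hiding power)
  192x3 ≥ 222   (yellow component)
  x1, x2, x3, x4 ≥ 0.
The optimal basis is {phthalo blue, barium sulfate, iron-oxide yellow}; kaolin drops out. The density contribution, blue component, yellow component requirements are met with equality.
That vertex is x1 = 1.004, x2 = 0.4383, x3 = 1.156.
Cost = 17.53·1.004 + 1.08·0.4383 + 1.82·1.156 = 20.1774.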